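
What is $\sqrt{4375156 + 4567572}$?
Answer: $2 \sqrt{2235682} \approx 2990.4$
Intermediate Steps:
$\sqrt{4375156 + 4567572} = \sqrt{8942728} = 2 \sqrt{2235682}$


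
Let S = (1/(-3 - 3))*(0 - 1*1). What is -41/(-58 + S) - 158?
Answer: -54580/347 ≈ -157.29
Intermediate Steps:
S = ⅙ (S = (1/(-6))*(0 - 1) = (1*(-⅙))*(-1) = -⅙*(-1) = ⅙ ≈ 0.16667)
-41/(-58 + S) - 158 = -41/(-58 + ⅙) - 158 = -41/(-347/6) - 158 = -41*(-6/347) - 158 = 246/347 - 158 = -54580/347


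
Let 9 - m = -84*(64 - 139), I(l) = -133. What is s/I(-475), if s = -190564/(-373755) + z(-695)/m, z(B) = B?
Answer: -486199283/104240643255 ≈ -0.0046642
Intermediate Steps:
m = -6291 (m = 9 - (-84)*(64 - 139) = 9 - (-84)*(-75) = 9 - 1*6300 = 9 - 6300 = -6291)
s = 486199283/783764235 (s = -190564/(-373755) - 695/(-6291) = -190564*(-1/373755) - 695*(-1/6291) = 190564/373755 + 695/6291 = 486199283/783764235 ≈ 0.62034)
s/I(-475) = (486199283/783764235)/(-133) = (486199283/783764235)*(-1/133) = -486199283/104240643255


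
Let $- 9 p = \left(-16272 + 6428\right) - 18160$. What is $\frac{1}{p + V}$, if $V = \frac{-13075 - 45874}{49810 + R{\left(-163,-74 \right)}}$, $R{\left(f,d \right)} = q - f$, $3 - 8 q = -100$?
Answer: $\frac{3598983}{11194191220} \approx 0.0003215$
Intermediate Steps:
$q = \frac{103}{8}$ ($q = \frac{3}{8} - - \frac{25}{2} = \frac{3}{8} + \frac{25}{2} = \frac{103}{8} \approx 12.875$)
$R{\left(f,d \right)} = \frac{103}{8} - f$
$p = \frac{28004}{9}$ ($p = - \frac{\left(-16272 + 6428\right) - 18160}{9} = - \frac{-9844 - 18160}{9} = \left(- \frac{1}{9}\right) \left(-28004\right) = \frac{28004}{9} \approx 3111.6$)
$V = - \frac{471592}{399887}$ ($V = \frac{-13075 - 45874}{49810 + \left(\frac{103}{8} - -163\right)} = - \frac{58949}{49810 + \left(\frac{103}{8} + 163\right)} = - \frac{58949}{49810 + \frac{1407}{8}} = - \frac{58949}{\frac{399887}{8}} = \left(-58949\right) \frac{8}{399887} = - \frac{471592}{399887} \approx -1.1793$)
$\frac{1}{p + V} = \frac{1}{\frac{28004}{9} - \frac{471592}{399887}} = \frac{1}{\frac{11194191220}{3598983}} = \frac{3598983}{11194191220}$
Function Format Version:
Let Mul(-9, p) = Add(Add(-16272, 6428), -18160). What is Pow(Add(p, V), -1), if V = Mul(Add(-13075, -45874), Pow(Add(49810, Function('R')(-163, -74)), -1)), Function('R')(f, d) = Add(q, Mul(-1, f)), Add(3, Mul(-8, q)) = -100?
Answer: Rational(3598983, 11194191220) ≈ 0.00032150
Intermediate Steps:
q = Rational(103, 8) (q = Add(Rational(3, 8), Mul(Rational(-1, 8), -100)) = Add(Rational(3, 8), Rational(25, 2)) = Rational(103, 8) ≈ 12.875)
Function('R')(f, d) = Add(Rational(103, 8), Mul(-1, f))
p = Rational(28004, 9) (p = Mul(Rational(-1, 9), Add(Add(-16272, 6428), -18160)) = Mul(Rational(-1, 9), Add(-9844, -18160)) = Mul(Rational(-1, 9), -28004) = Rational(28004, 9) ≈ 3111.6)
V = Rational(-471592, 399887) (V = Mul(Add(-13075, -45874), Pow(Add(49810, Add(Rational(103, 8), Mul(-1, -163))), -1)) = Mul(-58949, Pow(Add(49810, Add(Rational(103, 8), 163)), -1)) = Mul(-58949, Pow(Add(49810, Rational(1407, 8)), -1)) = Mul(-58949, Pow(Rational(399887, 8), -1)) = Mul(-58949, Rational(8, 399887)) = Rational(-471592, 399887) ≈ -1.1793)
Pow(Add(p, V), -1) = Pow(Add(Rational(28004, 9), Rational(-471592, 399887)), -1) = Pow(Rational(11194191220, 3598983), -1) = Rational(3598983, 11194191220)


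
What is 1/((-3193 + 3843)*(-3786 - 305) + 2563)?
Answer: -1/2656587 ≈ -3.7642e-7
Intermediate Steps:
1/((-3193 + 3843)*(-3786 - 305) + 2563) = 1/(650*(-4091) + 2563) = 1/(-2659150 + 2563) = 1/(-2656587) = -1/2656587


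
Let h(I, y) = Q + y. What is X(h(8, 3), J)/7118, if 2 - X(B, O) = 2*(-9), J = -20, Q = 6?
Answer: 10/3559 ≈ 0.0028098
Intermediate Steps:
h(I, y) = 6 + y
X(B, O) = 20 (X(B, O) = 2 - 2*(-9) = 2 - 1*(-18) = 2 + 18 = 20)
X(h(8, 3), J)/7118 = 20/7118 = 20*(1/7118) = 10/3559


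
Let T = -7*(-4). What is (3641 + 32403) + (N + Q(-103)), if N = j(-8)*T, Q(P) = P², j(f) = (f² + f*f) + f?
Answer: 50013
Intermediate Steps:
T = 28
j(f) = f + 2*f² (j(f) = (f² + f²) + f = 2*f² + f = f + 2*f²)
N = 3360 (N = -8*(1 + 2*(-8))*28 = -8*(1 - 16)*28 = -8*(-15)*28 = 120*28 = 3360)
(3641 + 32403) + (N + Q(-103)) = (3641 + 32403) + (3360 + (-103)²) = 36044 + (3360 + 10609) = 36044 + 13969 = 50013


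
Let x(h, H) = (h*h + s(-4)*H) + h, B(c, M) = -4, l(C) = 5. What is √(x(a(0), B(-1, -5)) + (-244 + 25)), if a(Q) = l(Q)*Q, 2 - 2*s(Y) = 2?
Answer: I*√219 ≈ 14.799*I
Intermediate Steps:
s(Y) = 0 (s(Y) = 1 - ½*2 = 1 - 1 = 0)
a(Q) = 5*Q
x(h, H) = h + h² (x(h, H) = (h*h + 0*H) + h = (h² + 0) + h = h² + h = h + h²)
√(x(a(0), B(-1, -5)) + (-244 + 25)) = √((5*0)*(1 + 5*0) + (-244 + 25)) = √(0*(1 + 0) - 219) = √(0*1 - 219) = √(0 - 219) = √(-219) = I*√219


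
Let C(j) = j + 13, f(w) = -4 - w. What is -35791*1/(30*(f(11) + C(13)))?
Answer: -35791/330 ≈ -108.46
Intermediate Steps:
C(j) = 13 + j
-35791*1/(30*(f(11) + C(13))) = -35791*1/(30*((-4 - 1*11) + (13 + 13))) = -35791*1/(30*((-4 - 11) + 26)) = -35791*1/(30*(-15 + 26)) = -35791/(11*30) = -35791/330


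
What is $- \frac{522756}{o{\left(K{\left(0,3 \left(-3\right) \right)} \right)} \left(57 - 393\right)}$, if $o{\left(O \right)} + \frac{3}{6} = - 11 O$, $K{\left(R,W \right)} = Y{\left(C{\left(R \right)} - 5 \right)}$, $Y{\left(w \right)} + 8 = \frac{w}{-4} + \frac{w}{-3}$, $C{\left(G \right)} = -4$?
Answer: $\frac{43563}{833} \approx 52.297$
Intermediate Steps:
$Y{\left(w \right)} = -8 - \frac{7 w}{12}$ ($Y{\left(w \right)} = -8 + \left(\frac{w}{-4} + \frac{w}{-3}\right) = -8 + \left(w \left(- \frac{1}{4}\right) + w \left(- \frac{1}{3}\right)\right) = -8 - \frac{7 w}{12}$)
$K{\left(R,W \right)} = - \frac{11}{4}$ ($K{\left(R,W \right)} = -8 - \frac{7 \left(-4 - 5\right)}{12} = -8 - - \frac{21}{4} = -8 + \frac{21}{4} = - \frac{11}{4}$)
$o{\left(O \right)} = - \frac{1}{2} - 11 O$
$- \frac{522756}{o{\left(K{\left(0,3 \left(-3\right) \right)} \right)} \left(57 - 393\right)} = - \frac{522756}{\left(- \frac{1}{2} - - \frac{121}{4}\right) \left(57 - 393\right)} = - \frac{522756}{\left(- \frac{1}{2} + \frac{121}{4}\right) \left(-336\right)} = - \frac{522756}{\frac{119}{4} \left(-336\right)} = - \frac{522756}{-9996} = \left(-522756\right) \left(- \frac{1}{9996}\right) = \frac{43563}{833}$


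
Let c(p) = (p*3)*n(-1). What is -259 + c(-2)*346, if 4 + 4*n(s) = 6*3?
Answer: -7525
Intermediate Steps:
n(s) = 7/2 (n(s) = -1 + (6*3)/4 = -1 + (¼)*18 = -1 + 9/2 = 7/2)
c(p) = 21*p/2 (c(p) = (p*3)*(7/2) = (3*p)*(7/2) = 21*p/2)
-259 + c(-2)*346 = -259 + ((21/2)*(-2))*346 = -259 - 21*346 = -259 - 7266 = -7525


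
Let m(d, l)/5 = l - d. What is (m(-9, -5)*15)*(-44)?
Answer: -13200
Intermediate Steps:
m(d, l) = -5*d + 5*l (m(d, l) = 5*(l - d) = -5*d + 5*l)
(m(-9, -5)*15)*(-44) = ((-5*(-9) + 5*(-5))*15)*(-44) = ((45 - 25)*15)*(-44) = (20*15)*(-44) = 300*(-44) = -13200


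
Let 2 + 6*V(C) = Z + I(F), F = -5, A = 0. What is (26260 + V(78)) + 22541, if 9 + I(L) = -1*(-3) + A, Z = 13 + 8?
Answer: 292819/6 ≈ 48803.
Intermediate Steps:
Z = 21
I(L) = -6 (I(L) = -9 + (-1*(-3) + 0) = -9 + (3 + 0) = -9 + 3 = -6)
V(C) = 13/6 (V(C) = -⅓ + (21 - 6)/6 = -⅓ + (⅙)*15 = -⅓ + 5/2 = 13/6)
(26260 + V(78)) + 22541 = (26260 + 13/6) + 22541 = 157573/6 + 22541 = 292819/6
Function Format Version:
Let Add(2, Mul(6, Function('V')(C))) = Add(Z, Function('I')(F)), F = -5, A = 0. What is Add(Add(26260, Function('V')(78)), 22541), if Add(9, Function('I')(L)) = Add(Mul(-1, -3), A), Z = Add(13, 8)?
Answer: Rational(292819, 6) ≈ 48803.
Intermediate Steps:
Z = 21
Function('I')(L) = -6 (Function('I')(L) = Add(-9, Add(Mul(-1, -3), 0)) = Add(-9, Add(3, 0)) = Add(-9, 3) = -6)
Function('V')(C) = Rational(13, 6) (Function('V')(C) = Add(Rational(-1, 3), Mul(Rational(1, 6), Add(21, -6))) = Add(Rational(-1, 3), Mul(Rational(1, 6), 15)) = Add(Rational(-1, 3), Rational(5, 2)) = Rational(13, 6))
Add(Add(26260, Function('V')(78)), 22541) = Add(Add(26260, Rational(13, 6)), 22541) = Add(Rational(157573, 6), 22541) = Rational(292819, 6)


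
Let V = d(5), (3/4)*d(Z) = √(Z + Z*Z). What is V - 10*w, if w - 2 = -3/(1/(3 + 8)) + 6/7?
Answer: 2110/7 + 4*√30/3 ≈ 308.73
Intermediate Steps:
w = -211/7 (w = 2 + (-3/(1/(3 + 8)) + 6/7) = 2 + (-3/(1/11) + 6*(⅐)) = 2 + (-3/1/11 + 6/7) = 2 + (-3*11 + 6/7) = 2 + (-33 + 6/7) = 2 - 225/7 = -211/7 ≈ -30.143)
d(Z) = 4*√(Z + Z²)/3 (d(Z) = 4*√(Z + Z*Z)/3 = 4*√(Z + Z²)/3)
V = 4*√30/3 (V = 4*√(5*(1 + 5))/3 = 4*√(5*6)/3 = 4*√30/3 ≈ 7.3030)
V - 10*w = 4*√30/3 - 10*(-211/7) = 4*√30/3 + 2110/7 = 2110/7 + 4*√30/3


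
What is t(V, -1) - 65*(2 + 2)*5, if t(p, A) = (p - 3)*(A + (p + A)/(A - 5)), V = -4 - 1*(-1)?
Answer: -1298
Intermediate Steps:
V = -3 (V = -4 + 1 = -3)
t(p, A) = (-3 + p)*(A + (A + p)/(-5 + A))
t(V, -1) - 65*(2 + 2)*5 = ((-3)² - 3*(-3) - 3*(-1)² + 12*(-1) - 3*(-1)² - 4*(-1)*(-3))/(-5 - 1) - 65*(2 + 2)*5 = (9 + 9 - 3*1 - 12 - 3*1 - 12)/(-6) - 260*5 = -(9 + 9 - 3 - 12 - 3 - 12)/6 - 65*20 = -⅙*(-12) - 1300 = 2 - 1300 = -1298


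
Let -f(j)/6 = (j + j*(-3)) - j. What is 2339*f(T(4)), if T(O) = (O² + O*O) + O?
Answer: 1515672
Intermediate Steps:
T(O) = O + 2*O² (T(O) = (O² + O²) + O = 2*O² + O = O + 2*O²)
f(j) = 18*j (f(j) = -6*((j + j*(-3)) - j) = -6*((j - 3*j) - j) = -6*(-2*j - j) = -(-18)*j = 18*j)
2339*f(T(4)) = 2339*(18*(4*(1 + 2*4))) = 2339*(18*(4*(1 + 8))) = 2339*(18*(4*9)) = 2339*(18*36) = 2339*648 = 1515672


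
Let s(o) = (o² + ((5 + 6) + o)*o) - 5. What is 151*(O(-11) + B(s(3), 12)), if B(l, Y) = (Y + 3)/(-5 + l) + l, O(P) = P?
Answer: 218950/41 ≈ 5340.2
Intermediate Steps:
s(o) = -5 + o² + o*(11 + o) (s(o) = (o² + (11 + o)*o) - 5 = (o² + o*(11 + o)) - 5 = -5 + o² + o*(11 + o))
B(l, Y) = l + (3 + Y)/(-5 + l) (B(l, Y) = (3 + Y)/(-5 + l) + l = l + (3 + Y)/(-5 + l))
151*(O(-11) + B(s(3), 12)) = 151*(-11 + (3 + 12 + (-5 + 2*3² + 11*3)² - 5*(-5 + 2*3² + 11*3))/(-5 + (-5 + 2*3² + 11*3))) = 151*(-11 + (3 + 12 + (-5 + 2*9 + 33)² - 5*(-5 + 2*9 + 33))/(-5 + (-5 + 2*9 + 33))) = 151*(-11 + (3 + 12 + (-5 + 18 + 33)² - 5*(-5 + 18 + 33))/(-5 + (-5 + 18 + 33))) = 151*(-11 + (3 + 12 + 46² - 5*46)/(-5 + 46)) = 151*(-11 + (3 + 12 + 2116 - 230)/41) = 151*(-11 + (1/41)*1901) = 151*(-11 + 1901/41) = 151*(1450/41) = 218950/41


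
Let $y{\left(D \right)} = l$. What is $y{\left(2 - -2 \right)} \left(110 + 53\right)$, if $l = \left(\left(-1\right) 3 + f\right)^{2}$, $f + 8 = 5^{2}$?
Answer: $31948$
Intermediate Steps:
$f = 17$ ($f = -8 + 5^{2} = -8 + 25 = 17$)
$l = 196$ ($l = \left(\left(-1\right) 3 + 17\right)^{2} = \left(-3 + 17\right)^{2} = 14^{2} = 196$)
$y{\left(D \right)} = 196$
$y{\left(2 - -2 \right)} \left(110 + 53\right) = 196 \left(110 + 53\right) = 196 \cdot 163 = 31948$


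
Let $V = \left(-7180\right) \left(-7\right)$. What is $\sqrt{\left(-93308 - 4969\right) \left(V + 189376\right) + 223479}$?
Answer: $i \sqrt{23550483693} \approx 1.5346 \cdot 10^{5} i$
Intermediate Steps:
$V = 50260$
$\sqrt{\left(-93308 - 4969\right) \left(V + 189376\right) + 223479} = \sqrt{\left(-93308 - 4969\right) \left(50260 + 189376\right) + 223479} = \sqrt{\left(-98277\right) 239636 + 223479} = \sqrt{-23550707172 + 223479} = \sqrt{-23550483693} = i \sqrt{23550483693}$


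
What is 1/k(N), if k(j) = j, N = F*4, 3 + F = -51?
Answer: -1/216 ≈ -0.0046296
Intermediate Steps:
F = -54 (F = -3 - 51 = -54)
N = -216 (N = -54*4 = -216)
1/k(N) = 1/(-216) = -1/216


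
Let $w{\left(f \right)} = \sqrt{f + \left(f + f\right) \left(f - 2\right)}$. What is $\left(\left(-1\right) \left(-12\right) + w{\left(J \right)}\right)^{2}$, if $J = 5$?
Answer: $\left(12 + \sqrt{35}\right)^{2} \approx 320.99$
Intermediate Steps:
$w{\left(f \right)} = \sqrt{f + 2 f \left(-2 + f\right)}$
$\left(\left(-1\right) \left(-12\right) + w{\left(J \right)}\right)^{2} = \left(\left(-1\right) \left(-12\right) + \sqrt{5 \left(-3 + 2 \cdot 5\right)}\right)^{2} = \left(12 + \sqrt{5 \left(-3 + 10\right)}\right)^{2} = \left(12 + \sqrt{5 \cdot 7}\right)^{2} = \left(12 + \sqrt{35}\right)^{2}$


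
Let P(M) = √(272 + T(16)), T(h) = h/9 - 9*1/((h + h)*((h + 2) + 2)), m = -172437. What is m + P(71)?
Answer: -172437 + √15768790/240 ≈ -1.7242e+5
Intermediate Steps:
T(h) = h/9 - 9/(2*h*(4 + h)) (T(h) = h*(⅑) - 9*1/(2*h*((2 + h) + 2)) = h/9 - 9*1/(2*h*(4 + h)) = h/9 - 9/(2*h*(4 + h)))
P(M) = √15768790/240 (P(M) = √(272 + (1/18)*(-81 + 2*16³ + 8*16²)/(16*(4 + 16))) = √(272 + (1/18)*(1/16)*(-81 + 2*4096 + 8*256)/20) = √(272 + (1/18)*(1/16)*(1/20)*(-81 + 8192 + 2048)) = √(272 + (1/18)*(1/16)*(1/20)*10159) = √(272 + 10159/5760) = √(1576879/5760) = √15768790/240)
m + P(71) = -172437 + √15768790/240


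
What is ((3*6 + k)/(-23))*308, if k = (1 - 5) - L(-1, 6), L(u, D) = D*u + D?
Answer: -4312/23 ≈ -187.48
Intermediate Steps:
L(u, D) = D + D*u
k = -4 (k = (1 - 5) - 6*(1 - 1) = -4 - 6*0 = -4 - 1*0 = -4 + 0 = -4)
((3*6 + k)/(-23))*308 = ((3*6 - 4)/(-23))*308 = ((18 - 4)*(-1/23))*308 = (14*(-1/23))*308 = -14/23*308 = -4312/23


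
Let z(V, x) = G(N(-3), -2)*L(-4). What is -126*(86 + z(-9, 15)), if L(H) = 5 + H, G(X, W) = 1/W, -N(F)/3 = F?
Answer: -10773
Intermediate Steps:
N(F) = -3*F
z(V, x) = -1/2 (z(V, x) = (5 - 4)/(-2) = -1/2*1 = -1/2)
-126*(86 + z(-9, 15)) = -126*(86 - 1/2) = -126*171/2 = -10773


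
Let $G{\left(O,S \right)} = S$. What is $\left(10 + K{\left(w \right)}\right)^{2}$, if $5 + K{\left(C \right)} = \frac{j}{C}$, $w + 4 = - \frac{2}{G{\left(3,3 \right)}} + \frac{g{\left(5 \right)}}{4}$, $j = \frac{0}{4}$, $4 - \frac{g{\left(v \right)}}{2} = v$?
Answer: $25$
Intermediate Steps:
$g{\left(v \right)} = 8 - 2 v$
$j = 0$ ($j = 0 \cdot \frac{1}{4} = 0$)
$w = - \frac{31}{6}$ ($w = -4 - \left(\frac{2}{3} - \frac{8 - 10}{4}\right) = -4 - \left(\frac{2}{3} - \left(8 - 10\right) \frac{1}{4}\right) = -4 - \frac{7}{6} = - \frac{31}{6} \approx -5.1667$)
$K{\left(C \right)} = -5$ ($K{\left(C \right)} = -5 + \frac{0}{C} = -5 + 0 = -5$)
$\left(10 + K{\left(w \right)}\right)^{2} = \left(10 - 5\right)^{2} = 5^{2} = 25$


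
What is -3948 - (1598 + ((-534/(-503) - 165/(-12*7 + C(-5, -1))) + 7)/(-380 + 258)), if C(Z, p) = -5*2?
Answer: -31991104419/5768404 ≈ -5545.9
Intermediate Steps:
C(Z, p) = -10 (C(Z, p) = -1*10 = -10)
-3948 - (1598 + ((-534/(-503) - 165/(-12*7 + C(-5, -1))) + 7)/(-380 + 258)) = -3948 - (1598 + ((-534/(-503) - 165/(-12*7 - 10)) + 7)/(-380 + 258)) = -3948 - (1598 + ((-534*(-1/503) - 165/(-84 - 10)) + 7)/(-122)) = -3948 - (1598 + ((534/503 - 165/(-94)) + 7)*(-1/122)) = -3948 - (1598 + ((534/503 - 165*(-1/94)) + 7)*(-1/122)) = -3948 - (1598 + ((534/503 + 165/94) + 7)*(-1/122)) = -3948 - (1598 + (133191/47282 + 7)*(-1/122)) = -3948 - (1598 + (464165/47282)*(-1/122)) = -3948 - (1598 - 464165/5768404) = -3948 - 1*9217445427/5768404 = -3948 - 9217445427/5768404 = -31991104419/5768404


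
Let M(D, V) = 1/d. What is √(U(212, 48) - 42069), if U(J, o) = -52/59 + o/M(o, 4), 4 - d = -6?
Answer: I*√144774377/59 ≈ 203.94*I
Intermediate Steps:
d = 10 (d = 4 - 1*(-6) = 4 + 6 = 10)
M(D, V) = ⅒ (M(D, V) = 1/10 = ⅒)
U(J, o) = -52/59 + 10*o (U(J, o) = -52/59 + o/(⅒) = -52*1/59 + o*10 = -52/59 + 10*o)
√(U(212, 48) - 42069) = √((-52/59 + 10*48) - 42069) = √((-52/59 + 480) - 42069) = √(28268/59 - 42069) = √(-2453803/59) = I*√144774377/59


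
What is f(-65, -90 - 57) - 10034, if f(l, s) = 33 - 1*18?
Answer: -10019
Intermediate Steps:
f(l, s) = 15 (f(l, s) = 33 - 18 = 15)
f(-65, -90 - 57) - 10034 = 15 - 10034 = -10019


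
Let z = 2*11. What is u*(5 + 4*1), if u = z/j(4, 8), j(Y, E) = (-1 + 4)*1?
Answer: 66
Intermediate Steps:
j(Y, E) = 3 (j(Y, E) = 3*1 = 3)
z = 22
u = 22/3 ≈ 7.3333
u*(5 + 4*1) = 22*(5 + 4*1)/3 = 22*(5 + 4)/3 = (22/3)*9 = 66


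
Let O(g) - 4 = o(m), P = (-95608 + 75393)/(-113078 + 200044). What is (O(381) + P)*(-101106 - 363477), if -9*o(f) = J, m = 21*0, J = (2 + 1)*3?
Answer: -111817230189/86966 ≈ -1.2858e+6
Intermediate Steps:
P = -20215/86966 ≈ -0.23245
J = 9 (J = 3*3 = 9)
m = 0
o(f) = -1 (o(f) = -1/9*9 = -1)
O(g) = 3 (O(g) = 4 - 1 = 3)
(O(381) + P)*(-101106 - 363477) = (3 - 20215/86966)*(-101106 - 363477) = (240683/86966)*(-464583) = -111817230189/86966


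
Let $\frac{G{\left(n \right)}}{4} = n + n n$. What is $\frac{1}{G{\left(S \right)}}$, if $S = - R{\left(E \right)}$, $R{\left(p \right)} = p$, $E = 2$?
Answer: $\frac{1}{8} \approx 0.125$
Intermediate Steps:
$S = -2$ ($S = \left(-1\right) 2 = -2$)
$G{\left(n \right)} = 4 n + 4 n^{2}$ ($G{\left(n \right)} = 4 \left(n + n n\right) = 4 \left(n + n^{2}\right) = 4 n + 4 n^{2}$)
$\frac{1}{G{\left(S \right)}} = \frac{1}{4 \left(-2\right) \left(1 - 2\right)} = \frac{1}{4 \left(-2\right) \left(-1\right)} = \frac{1}{8}$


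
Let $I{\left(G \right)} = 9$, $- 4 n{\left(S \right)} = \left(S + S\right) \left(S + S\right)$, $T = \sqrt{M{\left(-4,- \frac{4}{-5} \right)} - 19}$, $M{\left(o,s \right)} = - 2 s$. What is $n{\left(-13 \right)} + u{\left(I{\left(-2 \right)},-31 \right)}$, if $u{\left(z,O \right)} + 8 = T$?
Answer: $-177 + \frac{i \sqrt{515}}{5} \approx -177.0 + 4.5387 i$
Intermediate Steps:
$T = \frac{i \sqrt{515}}{5}$ ($T = \sqrt{- 2 \left(- \frac{4}{-5}\right) - 19} = \sqrt{- 2 \left(\left(-4\right) \left(- \frac{1}{5}\right)\right) - 19} = \sqrt{\left(-2\right) \frac{4}{5} - 19} = \sqrt{- \frac{8}{5} - 19} = \sqrt{- \frac{103}{5}} = \frac{i \sqrt{515}}{5} \approx 4.5387 i$)
$n{\left(S \right)} = - S^{2}$ ($n{\left(S \right)} = - \frac{\left(S + S\right) \left(S + S\right)}{4} = - \frac{2 S 2 S}{4} = - \frac{4 S^{2}}{4} = - S^{2}$)
$u{\left(z,O \right)} = -8 + \frac{i \sqrt{515}}{5}$
$n{\left(-13 \right)} + u{\left(I{\left(-2 \right)},-31 \right)} = - \left(-13\right)^{2} - \left(8 - \frac{i \sqrt{515}}{5}\right) = \left(-1\right) 169 - \left(8 - \frac{i \sqrt{515}}{5}\right) = -169 - \left(8 - \frac{i \sqrt{515}}{5}\right) = -177 + \frac{i \sqrt{515}}{5}$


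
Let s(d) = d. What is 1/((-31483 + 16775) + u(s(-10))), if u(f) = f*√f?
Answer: I/(2*(-7354*I + 5*√10)) ≈ -6.799e-5 + 1.4618e-7*I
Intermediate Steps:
u(f) = f^(3/2)
1/((-31483 + 16775) + u(s(-10))) = 1/((-31483 + 16775) + (-10)^(3/2)) = 1/(-14708 - 10*I*√10)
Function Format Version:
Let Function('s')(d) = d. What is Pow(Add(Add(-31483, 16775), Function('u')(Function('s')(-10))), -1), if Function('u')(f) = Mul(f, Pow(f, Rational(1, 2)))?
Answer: Mul(Rational(1, 2), I, Pow(Add(Mul(-7354, I), Mul(5, Pow(10, Rational(1, 2)))), -1)) ≈ Add(-6.7990e-5, Mul(1.4618e-7, I))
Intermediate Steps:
Function('u')(f) = Pow(f, Rational(3, 2))
Pow(Add(Add(-31483, 16775), Function('u')(Function('s')(-10))), -1) = Pow(Add(Add(-31483, 16775), Pow(-10, Rational(3, 2))), -1) = Pow(Add(-14708, Mul(-10, I, Pow(10, Rational(1, 2)))), -1)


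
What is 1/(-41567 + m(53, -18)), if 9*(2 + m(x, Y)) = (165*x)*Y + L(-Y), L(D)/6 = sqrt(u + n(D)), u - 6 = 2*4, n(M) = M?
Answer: -531531/31391689201 - 24*sqrt(2)/31391689201 ≈ -1.6933e-5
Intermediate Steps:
u = 14 (u = 6 + 2*4 = 6 + 8 = 14)
L(D) = 6*sqrt(14 + D)
m(x, Y) = -2 + 2*sqrt(14 - Y)/3 + 55*Y*x/3 (m(x, Y) = -2 + ((165*x)*Y + 6*sqrt(14 - Y))/9 = -2 + (165*Y*x + 6*sqrt(14 - Y))/9 = -2 + (6*sqrt(14 - Y) + 165*Y*x)/9 = -2 + (2*sqrt(14 - Y)/3 + 55*Y*x/3) = -2 + 2*sqrt(14 - Y)/3 + 55*Y*x/3)
1/(-41567 + m(53, -18)) = 1/(-41567 + (-2 + 2*sqrt(14 - 1*(-18))/3 + (55/3)*(-18)*53)) = 1/(-41567 + (-2 + 2*sqrt(14 + 18)/3 - 17490)) = 1/(-41567 + (-2 + 2*sqrt(32)/3 - 17490)) = 1/(-41567 + (-2 + 2*(4*sqrt(2))/3 - 17490)) = 1/(-41567 + (-2 + 8*sqrt(2)/3 - 17490)) = 1/(-41567 + (-17492 + 8*sqrt(2)/3)) = 1/(-59059 + 8*sqrt(2)/3)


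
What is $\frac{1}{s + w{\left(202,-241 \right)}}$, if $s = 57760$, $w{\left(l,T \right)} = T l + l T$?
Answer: $- \frac{1}{39604} \approx -2.525 \cdot 10^{-5}$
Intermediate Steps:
$w{\left(l,T \right)} = 2 T l$ ($w{\left(l,T \right)} = T l + T l = 2 T l$)
$\frac{1}{s + w{\left(202,-241 \right)}} = \frac{1}{57760 + 2 \left(-241\right) 202} = \frac{1}{57760 - 97364} = \frac{1}{-39604} = - \frac{1}{39604}$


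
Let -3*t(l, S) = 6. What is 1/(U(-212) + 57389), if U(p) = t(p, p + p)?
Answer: 1/57387 ≈ 1.7426e-5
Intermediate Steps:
t(l, S) = -2 (t(l, S) = -⅓*6 = -2)
U(p) = -2
1/(U(-212) + 57389) = 1/(-2 + 57389) = 1/57387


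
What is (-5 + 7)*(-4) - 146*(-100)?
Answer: 14592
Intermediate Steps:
(-5 + 7)*(-4) - 146*(-100) = 2*(-4) + 14600 = -8 + 14600 = 14592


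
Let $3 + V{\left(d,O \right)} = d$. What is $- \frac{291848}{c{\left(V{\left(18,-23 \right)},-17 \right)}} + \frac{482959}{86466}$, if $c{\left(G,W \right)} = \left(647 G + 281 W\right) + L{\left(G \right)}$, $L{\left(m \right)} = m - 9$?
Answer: $- \frac{11426004731}{213311622} \approx -53.565$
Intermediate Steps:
$V{\left(d,O \right)} = -3 + d$
$L{\left(m \right)} = -9 + m$ ($L{\left(m \right)} = m - 9 = -9 + m$)
$c{\left(G,W \right)} = -9 + 281 W + 648 G$ ($c{\left(G,W \right)} = \left(647 G + 281 W\right) + \left(-9 + G\right) = \left(281 W + 647 G\right) + \left(-9 + G\right) = -9 + 281 W + 648 G$)
$- \frac{291848}{c{\left(V{\left(18,-23 \right)},-17 \right)}} + \frac{482959}{86466} = - \frac{291848}{-9 + 281 \left(-17\right) + 648 \left(-3 + 18\right)} + \frac{482959}{86466} = - \frac{291848}{-9 - 4777 + 648 \cdot 15} + 482959 \cdot \frac{1}{86466} = - \frac{291848}{-9 - 4777 + 9720} + \frac{482959}{86466} = - \frac{291848}{4934} + \frac{482959}{86466} = \left(-291848\right) \frac{1}{4934} + \frac{482959}{86466} = - \frac{145924}{2467} + \frac{482959}{86466} = - \frac{11426004731}{213311622}$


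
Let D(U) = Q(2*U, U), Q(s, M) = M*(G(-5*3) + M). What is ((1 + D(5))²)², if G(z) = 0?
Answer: 456976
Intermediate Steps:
Q(s, M) = M² (Q(s, M) = M*(0 + M) = M*M = M²)
D(U) = U²
((1 + D(5))²)² = ((1 + 5²)²)² = ((1 + 25)²)² = (26²)² = 676² = 456976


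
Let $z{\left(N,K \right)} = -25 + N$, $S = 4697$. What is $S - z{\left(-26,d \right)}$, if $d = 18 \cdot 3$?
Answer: $4748$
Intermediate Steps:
$d = 54$
$S - z{\left(-26,d \right)} = 4697 - \left(-25 - 26\right) = 4697 - -51 = 4697 + 51 = 4748$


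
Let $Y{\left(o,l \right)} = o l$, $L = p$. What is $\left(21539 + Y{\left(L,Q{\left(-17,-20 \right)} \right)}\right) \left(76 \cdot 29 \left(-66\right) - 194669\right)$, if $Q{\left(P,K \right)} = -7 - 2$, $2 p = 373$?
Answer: $- \frac{13510422893}{2} \approx -6.7552 \cdot 10^{9}$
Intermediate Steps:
$p = \frac{373}{2}$ ($p = \frac{1}{2} \cdot 373 = \frac{373}{2} \approx 186.5$)
$L = \frac{373}{2} \approx 186.5$
$Q{\left(P,K \right)} = -9$ ($Q{\left(P,K \right)} = -7 - 2 = -9$)
$Y{\left(o,l \right)} = l o$
$\left(21539 + Y{\left(L,Q{\left(-17,-20 \right)} \right)}\right) \left(76 \cdot 29 \left(-66\right) - 194669\right) = \left(21539 - \frac{3357}{2}\right) \left(76 \cdot 29 \left(-66\right) - 194669\right) = \left(21539 - \frac{3357}{2}\right) \left(2204 \left(-66\right) - 194669\right) = \frac{39721 \left(-145464 - 194669\right)}{2} = \frac{39721}{2} \left(-340133\right) = - \frac{13510422893}{2}$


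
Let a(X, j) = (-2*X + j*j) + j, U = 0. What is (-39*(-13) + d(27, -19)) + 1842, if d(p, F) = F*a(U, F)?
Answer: -4149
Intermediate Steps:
a(X, j) = j + j² - 2*X (a(X, j) = (-2*X + j²) + j = (j² - 2*X) + j = j + j² - 2*X)
d(p, F) = F*(F + F²) (d(p, F) = F*(F + F² - 2*0) = F*(F + F² + 0) = F*(F + F²))
(-39*(-13) + d(27, -19)) + 1842 = (-39*(-13) + (-19)²*(1 - 19)) + 1842 = (507 + 361*(-18)) + 1842 = (507 - 6498) + 1842 = -5991 + 1842 = -4149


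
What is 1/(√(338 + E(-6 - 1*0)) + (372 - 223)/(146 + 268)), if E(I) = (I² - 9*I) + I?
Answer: -61686/72306911 + 171396*√422/72306911 ≈ 0.047841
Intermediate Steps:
E(I) = I² - 8*I
1/(√(338 + E(-6 - 1*0)) + (372 - 223)/(146 + 268)) = 1/(√(338 + (-6 - 1*0)*(-8 + (-6 - 1*0))) + (372 - 223)/(146 + 268)) = 1/(√(338 + (-6 + 0)*(-8 + (-6 + 0))) + 149/414) = 1/(√(338 - 6*(-8 - 6)) + 149*(1/414)) = 1/(√(338 - 6*(-14)) + 149/414) = 1/(√(338 + 84) + 149/414) = 1/(√422 + 149/414) = 1/(149/414 + √422)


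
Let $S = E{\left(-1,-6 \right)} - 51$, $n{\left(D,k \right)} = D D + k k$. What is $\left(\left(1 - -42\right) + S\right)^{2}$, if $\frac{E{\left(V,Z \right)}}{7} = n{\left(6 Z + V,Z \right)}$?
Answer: $96569929$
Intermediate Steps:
$n{\left(D,k \right)} = D^{2} + k^{2}$
$E{\left(V,Z \right)} = 7 Z^{2} + 7 \left(V + 6 Z\right)^{2}$ ($E{\left(V,Z \right)} = 7 \left(\left(6 Z + V\right)^{2} + Z^{2}\right) = 7 \left(\left(V + 6 Z\right)^{2} + Z^{2}\right) = 7 \left(Z^{2} + \left(V + 6 Z\right)^{2}\right) = 7 Z^{2} + 7 \left(V + 6 Z\right)^{2}$)
$S = 9784$ ($S = \left(7 \left(-6\right)^{2} + 7 \left(-1 + 6 \left(-6\right)\right)^{2}\right) - 51 = \left(7 \cdot 36 + 7 \left(-1 - 36\right)^{2}\right) - 51 = \left(252 + 7 \left(-37\right)^{2}\right) - 51 = \left(252 + 7 \cdot 1369\right) - 51 = \left(252 + 9583\right) - 51 = 9835 - 51 = 9784$)
$\left(\left(1 - -42\right) + S\right)^{2} = \left(\left(1 - -42\right) + 9784\right)^{2} = \left(\left(1 + 42\right) + 9784\right)^{2} = \left(43 + 9784\right)^{2} = 9827^{2} = 96569929$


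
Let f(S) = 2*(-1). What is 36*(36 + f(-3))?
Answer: 1224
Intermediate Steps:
f(S) = -2
36*(36 + f(-3)) = 36*(36 - 2) = 36*34 = 1224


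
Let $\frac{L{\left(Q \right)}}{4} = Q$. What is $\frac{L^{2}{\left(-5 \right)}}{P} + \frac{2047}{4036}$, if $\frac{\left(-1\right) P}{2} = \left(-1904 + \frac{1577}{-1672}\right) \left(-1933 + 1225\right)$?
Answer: $\frac{12143917433}{23950750044} \approx 0.50704$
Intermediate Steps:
$L{\left(Q \right)} = 4 Q$
$P = - \frac{29671395}{11}$ ($P = - 2 \left(-1904 + \frac{1577}{-1672}\right) \left(-1933 + 1225\right) = - 2 \left(-1904 + 1577 \left(- \frac{1}{1672}\right)\right) \left(-708\right) = - 2 \left(-1904 - \frac{83}{88}\right) \left(-708\right) = - 2 \left(\left(- \frac{167635}{88}\right) \left(-708\right)\right) = \left(-2\right) \frac{29671395}{22} = - \frac{29671395}{11} \approx -2.6974 \cdot 10^{6}$)
$\frac{L^{2}{\left(-5 \right)}}{P} + \frac{2047}{4036} = \frac{\left(4 \left(-5\right)\right)^{2}}{- \frac{29671395}{11}} + \frac{2047}{4036} = \left(-20\right)^{2} \left(- \frac{11}{29671395}\right) + 2047 \cdot \frac{1}{4036} = 400 \left(- \frac{11}{29671395}\right) + \frac{2047}{4036} = - \frac{880}{5934279} + \frac{2047}{4036} = \frac{12143917433}{23950750044}$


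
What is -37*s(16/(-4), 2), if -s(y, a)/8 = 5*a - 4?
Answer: 1776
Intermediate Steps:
s(y, a) = 32 - 40*a (s(y, a) = -8*(5*a - 4) = -8*(-4 + 5*a) = 32 - 40*a)
-37*s(16/(-4), 2) = -37*(32 - 40*2) = -37*(32 - 80) = -37*(-48) = 1776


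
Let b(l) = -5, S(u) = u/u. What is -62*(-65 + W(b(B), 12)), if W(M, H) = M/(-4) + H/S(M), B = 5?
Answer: 6417/2 ≈ 3208.5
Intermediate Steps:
S(u) = 1
W(M, H) = H - M/4 (W(M, H) = M/(-4) + H/1 = M*(-¼) + H*1 = -M/4 + H = H - M/4)
-62*(-65 + W(b(B), 12)) = -62*(-65 + (12 - ¼*(-5))) = -62*(-65 + (12 + 5/4)) = -62*(-65 + 53/4) = -62*(-207/4) = 6417/2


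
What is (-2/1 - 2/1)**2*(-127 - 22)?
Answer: -2384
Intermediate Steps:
(-2/1 - 2/1)**2*(-127 - 22) = (-2*1 - 2*1)**2*(-149) = (-2 - 2)**2*(-149) = (-4)**2*(-149) = 16*(-149) = -2384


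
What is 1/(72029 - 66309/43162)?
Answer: 43162/3108849389 ≈ 1.3884e-5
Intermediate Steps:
1/(72029 - 66309/43162) = 1/(3108849389/43162) = 43162/3108849389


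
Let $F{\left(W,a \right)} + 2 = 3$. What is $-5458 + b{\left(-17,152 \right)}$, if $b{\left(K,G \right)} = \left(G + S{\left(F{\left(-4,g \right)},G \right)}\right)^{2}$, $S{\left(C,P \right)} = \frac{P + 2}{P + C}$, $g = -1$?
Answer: $\frac{420261778}{23409} \approx 17953.0$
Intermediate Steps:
$F{\left(W,a \right)} = 1$ ($F{\left(W,a \right)} = -2 + 3 = 1$)
$S{\left(C,P \right)} = \frac{2 + P}{C + P}$
$b{\left(K,G \right)} = \left(G + \frac{2 + G}{1 + G}\right)^{2}$
$-5458 + b{\left(-17,152 \right)} = -5458 + \frac{\left(2 + 152 + 152 \left(1 + 152\right)\right)^{2}}{\left(1 + 152\right)^{2}} = -5458 + \frac{\left(2 + 152 + 152 \cdot 153\right)^{2}}{23409} = -5458 + \frac{\left(2 + 152 + 23256\right)^{2}}{23409} = -5458 + \frac{23410^{2}}{23409} = -5458 + \frac{1}{23409} \cdot 548028100 = -5458 + \frac{548028100}{23409} = \frac{420261778}{23409}$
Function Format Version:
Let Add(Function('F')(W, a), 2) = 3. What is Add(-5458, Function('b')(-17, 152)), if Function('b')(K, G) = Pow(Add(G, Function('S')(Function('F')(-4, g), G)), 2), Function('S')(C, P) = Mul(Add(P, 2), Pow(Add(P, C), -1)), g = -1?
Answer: Rational(420261778, 23409) ≈ 17953.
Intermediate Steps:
Function('F')(W, a) = 1 (Function('F')(W, a) = Add(-2, 3) = 1)
Function('S')(C, P) = Mul(Pow(Add(C, P), -1), Add(2, P)) (Function('S')(C, P) = Mul(Add(2, P), Pow(Add(C, P), -1)) = Mul(Pow(Add(C, P), -1), Add(2, P)))
Function('b')(K, G) = Pow(Add(G, Mul(Pow(Add(1, G), -1), Add(2, G))), 2)
Add(-5458, Function('b')(-17, 152)) = Add(-5458, Mul(Pow(Add(1, 152), -2), Pow(Add(2, 152, Mul(152, Add(1, 152))), 2))) = Add(-5458, Mul(Pow(153, -2), Pow(Add(2, 152, Mul(152, 153)), 2))) = Add(-5458, Mul(Rational(1, 23409), Pow(Add(2, 152, 23256), 2))) = Add(-5458, Mul(Rational(1, 23409), Pow(23410, 2))) = Add(-5458, Mul(Rational(1, 23409), 548028100)) = Add(-5458, Rational(548028100, 23409)) = Rational(420261778, 23409)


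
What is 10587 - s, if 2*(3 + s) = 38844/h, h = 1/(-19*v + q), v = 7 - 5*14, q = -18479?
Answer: 335661594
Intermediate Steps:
v = -63 (v = 7 - 70 = -63)
h = -1/17282 (h = 1/(-19*(-63) - 18479) = 1/(1197 - 18479) = 1/(-17282) = -1/17282 ≈ -5.7864e-5)
s = -335651007 (s = -3 + (38844/(-1/17282))/2 = -3 + (38844*(-17282))/2 = -3 + (1/2)*(-671302008) = -3 - 335651004 = -335651007)
10587 - s = 10587 - 1*(-335651007) = 10587 + 335651007 = 335661594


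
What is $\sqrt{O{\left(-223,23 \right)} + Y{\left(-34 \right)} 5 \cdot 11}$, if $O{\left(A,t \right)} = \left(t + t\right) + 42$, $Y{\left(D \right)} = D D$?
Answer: $2 \sqrt{15917} \approx 252.33$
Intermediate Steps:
$Y{\left(D \right)} = D^{2}$
$O{\left(A,t \right)} = 42 + 2 t$ ($O{\left(A,t \right)} = 2 t + 42 = 42 + 2 t$)
$\sqrt{O{\left(-223,23 \right)} + Y{\left(-34 \right)} 5 \cdot 11} = \sqrt{\left(42 + 2 \cdot 23\right) + \left(-34\right)^{2} \cdot 5 \cdot 11} = \sqrt{\left(42 + 46\right) + 1156 \cdot 55} = \sqrt{88 + 63580} = \sqrt{63668} = 2 \sqrt{15917}$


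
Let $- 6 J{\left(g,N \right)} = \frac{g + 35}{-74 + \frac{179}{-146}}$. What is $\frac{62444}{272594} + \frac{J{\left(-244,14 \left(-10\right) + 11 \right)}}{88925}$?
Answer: $\frac{13068294690403}{57049831882575} \approx 0.22907$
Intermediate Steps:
$J{\left(g,N \right)} = \frac{365}{4707} + \frac{73 g}{32949}$ ($J{\left(g,N \right)} = - \frac{\left(g + 35\right) \frac{1}{-74 + \frac{179}{-146}}}{6} = - \frac{\left(35 + g\right) \frac{1}{-74 + 179 \left(- \frac{1}{146}\right)}}{6} = - \frac{\left(35 + g\right) \frac{1}{-74 - \frac{179}{146}}}{6} = - \frac{\left(35 + g\right) \frac{1}{- \frac{10983}{146}}}{6} = - \frac{\left(35 + g\right) \left(- \frac{146}{10983}\right)}{6} = - \frac{- \frac{730}{1569} - \frac{146 g}{10983}}{6} = \frac{365}{4707} + \frac{73 g}{32949}$)
$\frac{62444}{272594} + \frac{J{\left(-244,14 \left(-10\right) + 11 \right)}}{88925} = \frac{62444}{272594} + \frac{\frac{365}{4707} + \frac{73}{32949} \left(-244\right)}{88925} = 62444 \cdot \frac{1}{272594} + \left(\frac{365}{4707} - \frac{17812}{32949}\right) \frac{1}{88925} = \frac{31222}{136297} - \frac{15257}{2929989825} = \frac{13068294690403}{57049831882575}$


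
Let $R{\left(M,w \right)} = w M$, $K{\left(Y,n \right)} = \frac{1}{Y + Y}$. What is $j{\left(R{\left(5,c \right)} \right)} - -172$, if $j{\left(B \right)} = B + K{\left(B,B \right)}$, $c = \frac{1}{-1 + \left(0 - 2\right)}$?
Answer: $\frac{5101}{30} \approx 170.03$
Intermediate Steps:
$K{\left(Y,n \right)} = \frac{1}{2 Y}$
$c = - \frac{1}{3}$ ($c = \frac{1}{-1 - 2} = \frac{1}{-3} = - \frac{1}{3} \approx -0.33333$)
$R{\left(M,w \right)} = M w$
$j{\left(B \right)} = B + \frac{1}{2 B}$
$j{\left(R{\left(5,c \right)} \right)} - -172 = \left(5 \left(- \frac{1}{3}\right) + \frac{1}{2 \cdot 5 \left(- \frac{1}{3}\right)}\right) - -172 = \left(- \frac{5}{3} + \frac{1}{2 \left(- \frac{5}{3}\right)}\right) + 172 = \left(- \frac{5}{3} + \frac{1}{2} \left(- \frac{3}{5}\right)\right) + 172 = \left(- \frac{5}{3} - \frac{3}{10}\right) + 172 = - \frac{59}{30} + 172 = \frac{5101}{30}$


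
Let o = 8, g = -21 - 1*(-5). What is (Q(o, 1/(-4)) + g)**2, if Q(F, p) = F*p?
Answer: 324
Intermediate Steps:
g = -16 (g = -21 + 5 = -16)
(Q(o, 1/(-4)) + g)**2 = (8/(-4) - 16)**2 = (8*(-1/4) - 16)**2 = (-2 - 16)**2 = (-18)**2 = 324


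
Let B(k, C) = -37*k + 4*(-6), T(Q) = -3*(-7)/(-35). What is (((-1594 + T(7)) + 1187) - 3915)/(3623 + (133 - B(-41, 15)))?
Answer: -21613/11315 ≈ -1.9101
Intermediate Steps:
T(Q) = -⅗ (T(Q) = 21*(-1/35) = -⅗)
B(k, C) = -24 - 37*k (B(k, C) = -37*k - 24 = -24 - 37*k)
(((-1594 + T(7)) + 1187) - 3915)/(3623 + (133 - B(-41, 15))) = (((-1594 - ⅗) + 1187) - 3915)/(3623 + (133 - (-24 - 37*(-41)))) = ((-7973/5 + 1187) - 3915)/(3623 + (133 - (-24 + 1517))) = (-2038/5 - 3915)/(3623 + (133 - 1*1493)) = -21613/(5*(3623 + (133 - 1493))) = -21613/(5*(3623 - 1360)) = -21613/5/2263 = -21613/5*1/2263 = -21613/11315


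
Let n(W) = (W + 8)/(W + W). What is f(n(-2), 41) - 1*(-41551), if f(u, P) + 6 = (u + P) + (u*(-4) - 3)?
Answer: 83175/2 ≈ 41588.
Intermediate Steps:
n(W) = (8 + W)/(2*W) (n(W) = (8 + W)/((2*W)) = (8 + W)*(1/(2*W)) = (8 + W)/(2*W))
f(u, P) = -9 + P - 3*u (f(u, P) = -6 + ((u + P) + (u*(-4) - 3)) = -6 + ((P + u) + (-4*u - 3)) = -6 + ((P + u) + (-3 - 4*u)) = -6 + (-3 + P - 3*u) = -9 + P - 3*u)
f(n(-2), 41) - 1*(-41551) = (-9 + 41 - 3*(8 - 2)/(2*(-2))) - 1*(-41551) = (-9 + 41 - 3*(-1)*6/(2*2)) + 41551 = (-9 + 41 - 3*(-3/2)) + 41551 = (-9 + 41 + 9/2) + 41551 = 73/2 + 41551 = 83175/2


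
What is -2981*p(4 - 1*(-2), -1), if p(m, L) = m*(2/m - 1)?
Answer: 11924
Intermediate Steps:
p(m, L) = m*(-1 + 2/m)
-2981*p(4 - 1*(-2), -1) = -2981*(2 - (4 - 1*(-2))) = -2981*(2 - (4 + 2)) = -2981*(2 - 1*6) = -2981*(2 - 6) = -2981*(-4) = 11924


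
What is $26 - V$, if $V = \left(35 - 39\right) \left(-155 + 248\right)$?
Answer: $398$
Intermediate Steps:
$V = -372$ ($V = \left(-4\right) 93 = -372$)
$26 - V = 26 - -372 = 26 + 372 = 398$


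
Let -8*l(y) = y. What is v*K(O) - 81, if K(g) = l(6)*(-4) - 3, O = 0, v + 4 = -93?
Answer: -81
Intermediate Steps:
v = -97 (v = -4 - 93 = -97)
l(y) = -y/8
K(g) = 0 (K(g) = -⅛*6*(-4) - 3 = -¾*(-4) - 3 = 3 - 3 = 0)
v*K(O) - 81 = -97*0 - 81 = 0 - 81 = -81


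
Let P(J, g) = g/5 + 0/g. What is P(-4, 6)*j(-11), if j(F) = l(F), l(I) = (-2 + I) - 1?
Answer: -84/5 ≈ -16.800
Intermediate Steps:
l(I) = -3 + I
P(J, g) = g/5 (P(J, g) = g*(⅕) + 0 = g/5 + 0 = g/5)
j(F) = -3 + F
P(-4, 6)*j(-11) = ((⅕)*6)*(-3 - 11) = (6/5)*(-14) = -84/5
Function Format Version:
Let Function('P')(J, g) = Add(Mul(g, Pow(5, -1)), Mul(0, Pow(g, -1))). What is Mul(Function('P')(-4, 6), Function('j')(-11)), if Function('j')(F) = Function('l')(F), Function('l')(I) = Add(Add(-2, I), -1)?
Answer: Rational(-84, 5) ≈ -16.800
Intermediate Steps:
Function('l')(I) = Add(-3, I)
Function('P')(J, g) = Mul(Rational(1, 5), g) (Function('P')(J, g) = Add(Mul(g, Rational(1, 5)), 0) = Add(Mul(Rational(1, 5), g), 0) = Mul(Rational(1, 5), g))
Function('j')(F) = Add(-3, F)
Mul(Function('P')(-4, 6), Function('j')(-11)) = Mul(Mul(Rational(1, 5), 6), Add(-3, -11)) = Mul(Rational(6, 5), -14) = Rational(-84, 5)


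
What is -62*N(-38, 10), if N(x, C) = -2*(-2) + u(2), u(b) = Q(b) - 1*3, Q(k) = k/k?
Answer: -124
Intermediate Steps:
Q(k) = 1
u(b) = -2 (u(b) = 1 - 1*3 = 1 - 3 = -2)
N(x, C) = 2 (N(x, C) = -2*(-2) - 2 = 4 - 2 = 2)
-62*N(-38, 10) = -62*2 = -124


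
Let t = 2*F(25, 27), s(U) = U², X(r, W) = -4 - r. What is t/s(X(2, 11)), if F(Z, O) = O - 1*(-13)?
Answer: 20/9 ≈ 2.2222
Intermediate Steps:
F(Z, O) = 13 + O (F(Z, O) = O + 13 = 13 + O)
t = 80 (t = 2*(13 + 27) = 2*40 = 80)
t/s(X(2, 11)) = 80/((-4 - 1*2)²) = 80/((-4 - 2)²) = 80/((-6)²) = 80/36 = 80*(1/36) = 20/9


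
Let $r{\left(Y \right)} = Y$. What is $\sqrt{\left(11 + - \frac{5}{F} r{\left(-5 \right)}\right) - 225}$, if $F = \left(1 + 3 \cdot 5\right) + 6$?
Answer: $\frac{i \sqrt{103026}}{22} \approx 14.59 i$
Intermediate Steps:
$F = 22$ ($F = \left(1 + 15\right) + 6 = 16 + 6 = 22$)
$\sqrt{\left(11 + - \frac{5}{F} r{\left(-5 \right)}\right) - 225} = \sqrt{\left(11 + - \frac{5}{22} \left(-5\right)\right) - 225} = \sqrt{\left(11 + \left(-5\right) \frac{1}{22} \left(-5\right)\right) - 225} = \sqrt{\left(11 - - \frac{25}{22}\right) - 225} = \sqrt{\left(11 + \frac{25}{22}\right) - 225} = \sqrt{\frac{267}{22} - 225} = \sqrt{- \frac{4683}{22}} = \frac{i \sqrt{103026}}{22}$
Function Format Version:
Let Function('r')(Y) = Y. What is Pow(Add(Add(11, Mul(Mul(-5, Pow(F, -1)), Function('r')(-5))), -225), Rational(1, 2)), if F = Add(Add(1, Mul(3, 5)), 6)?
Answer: Mul(Rational(1, 22), I, Pow(103026, Rational(1, 2))) ≈ Mul(14.590, I)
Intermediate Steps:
F = 22 (F = Add(Add(1, 15), 6) = Add(16, 6) = 22)
Pow(Add(Add(11, Mul(Mul(-5, Pow(F, -1)), Function('r')(-5))), -225), Rational(1, 2)) = Pow(Add(Add(11, Mul(Mul(-5, Pow(22, -1)), -5)), -225), Rational(1, 2)) = Pow(Add(Add(11, Mul(Mul(-5, Rational(1, 22)), -5)), -225), Rational(1, 2)) = Pow(Add(Add(11, Mul(Rational(-5, 22), -5)), -225), Rational(1, 2)) = Pow(Add(Add(11, Rational(25, 22)), -225), Rational(1, 2)) = Pow(Add(Rational(267, 22), -225), Rational(1, 2)) = Pow(Rational(-4683, 22), Rational(1, 2)) = Mul(Rational(1, 22), I, Pow(103026, Rational(1, 2)))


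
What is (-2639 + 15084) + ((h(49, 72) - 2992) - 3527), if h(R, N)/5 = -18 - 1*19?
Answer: 5741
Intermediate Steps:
h(R, N) = -185 (h(R, N) = 5*(-18 - 1*19) = 5*(-18 - 19) = 5*(-37) = -185)
(-2639 + 15084) + ((h(49, 72) - 2992) - 3527) = (-2639 + 15084) + ((-185 - 2992) - 3527) = 12445 + (-3177 - 3527) = 12445 - 6704 = 5741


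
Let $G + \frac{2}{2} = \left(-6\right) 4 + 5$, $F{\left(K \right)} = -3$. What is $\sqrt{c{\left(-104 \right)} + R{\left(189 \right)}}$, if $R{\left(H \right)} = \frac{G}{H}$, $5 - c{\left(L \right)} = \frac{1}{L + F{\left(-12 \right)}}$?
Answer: $\frac{2 \sqrt{55705377}}{6741} \approx 2.2144$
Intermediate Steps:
$G = -20$ ($G = -1 + \left(\left(-6\right) 4 + 5\right) = -1 + \left(-24 + 5\right) = -1 - 19 = -20$)
$c{\left(L \right)} = 5 - \frac{1}{-3 + L}$ ($c{\left(L \right)} = 5 - \frac{1}{L - 3} = 5 - \frac{1}{-3 + L}$)
$R{\left(H \right)} = - \frac{20}{H}$
$\sqrt{c{\left(-104 \right)} + R{\left(189 \right)}} = \sqrt{\frac{-16 + 5 \left(-104\right)}{-3 - 104} - \frac{20}{189}} = \sqrt{\frac{-16 - 520}{-107} - \frac{20}{189}} = \sqrt{\left(- \frac{1}{107}\right) \left(-536\right) - \frac{20}{189}} = \sqrt{\frac{536}{107} - \frac{20}{189}} = \sqrt{\frac{99164}{20223}} = \frac{2 \sqrt{55705377}}{6741}$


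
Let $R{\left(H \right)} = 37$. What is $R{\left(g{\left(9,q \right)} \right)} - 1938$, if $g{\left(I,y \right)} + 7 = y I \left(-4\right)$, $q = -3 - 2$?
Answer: $-1901$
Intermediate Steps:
$q = -5$ ($q = -3 - 2 = -5$)
$g{\left(I,y \right)} = -7 - 4 I y$ ($g{\left(I,y \right)} = -7 + y I \left(-4\right) = -7 + I y \left(-4\right) = -7 - 4 I y$)
$R{\left(g{\left(9,q \right)} \right)} - 1938 = 37 - 1938 = -1901$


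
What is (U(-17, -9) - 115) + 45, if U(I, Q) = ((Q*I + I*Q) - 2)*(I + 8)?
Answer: -2806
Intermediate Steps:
U(I, Q) = (-2 + 2*I*Q)*(8 + I) (U(I, Q) = ((I*Q + I*Q) - 2)*(8 + I) = (2*I*Q - 2)*(8 + I) = (-2 + 2*I*Q)*(8 + I))
(U(-17, -9) - 115) + 45 = ((-16 - 2*(-17) + 2*(-9)*(-17)² + 16*(-17)*(-9)) - 115) + 45 = ((-16 + 34 + 2*(-9)*289 + 2448) - 115) + 45 = ((-16 + 34 - 5202 + 2448) - 115) + 45 = (-2736 - 115) + 45 = -2851 + 45 = -2806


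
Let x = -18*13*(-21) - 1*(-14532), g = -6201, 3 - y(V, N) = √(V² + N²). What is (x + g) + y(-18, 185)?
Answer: 13248 - √34549 ≈ 13062.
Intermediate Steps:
y(V, N) = 3 - √(N² + V²) (y(V, N) = 3 - √(V² + N²) = 3 - √(N² + V²))
x = 19446 (x = -234*(-21) + 14532 = 4914 + 14532 = 19446)
(x + g) + y(-18, 185) = (19446 - 6201) + (3 - √(185² + (-18)²)) = 13245 + (3 - √(34225 + 324)) = 13245 + (3 - √34549) = 13248 - √34549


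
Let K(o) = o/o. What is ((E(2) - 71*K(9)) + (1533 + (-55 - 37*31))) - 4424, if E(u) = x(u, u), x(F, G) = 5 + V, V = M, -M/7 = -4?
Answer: -4131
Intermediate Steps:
M = 28 (M = -7*(-4) = 28)
V = 28
K(o) = 1
x(F, G) = 33 (x(F, G) = 5 + 28 = 33)
E(u) = 33
((E(2) - 71*K(9)) + (1533 + (-55 - 37*31))) - 4424 = ((33 - 71*1) + (1533 + (-55 - 37*31))) - 4424 = ((33 - 71) + (1533 + (-55 - 1147))) - 4424 = (-38 + (1533 - 1202)) - 4424 = (-38 + 331) - 4424 = 293 - 4424 = -4131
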